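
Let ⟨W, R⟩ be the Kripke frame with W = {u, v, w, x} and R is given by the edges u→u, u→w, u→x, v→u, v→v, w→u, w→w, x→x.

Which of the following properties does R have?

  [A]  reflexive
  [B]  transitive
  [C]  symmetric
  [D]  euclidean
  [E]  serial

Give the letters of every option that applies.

(A) reflexive: each world relates to itself.
(B) not transitive: v R u and u R w but not v R w.
(C) not symmetric: u R x but not x R u.
(D) not euclidean: u R w and u R x but not w R x.
(E) serial: every world has an R-successor.

A, E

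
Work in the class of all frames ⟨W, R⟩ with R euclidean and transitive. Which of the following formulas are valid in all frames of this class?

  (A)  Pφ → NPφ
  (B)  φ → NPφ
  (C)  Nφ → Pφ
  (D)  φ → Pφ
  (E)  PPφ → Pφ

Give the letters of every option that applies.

A, E

(A) Pφ → NPφ (axiom 5) characterises the euclidean frames. Every such R is euclidean — valid.
(B) φ → NPφ is axiom B; it is valid on a frame exactly when R is symmetric. Such an R need not be symmetric, so not valid.
(C) axiom D: valid iff R is serial. Such an R need not be serial — not valid.
(D) φ → Pφ is the dual of axiom T, which corresponds to reflexivity. Such an R need not be reflexive — not valid.
(E) PPφ → Pφ is the dual of axiom 4, which corresponds to transitivity. Every such R is transitive — valid.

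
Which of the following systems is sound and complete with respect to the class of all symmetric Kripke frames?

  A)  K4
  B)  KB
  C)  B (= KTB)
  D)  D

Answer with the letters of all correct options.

B

(A) K4 is determined by the class of transitive frames.
(B) KB is determined by exactly this class.
(C) B (= KTB) is determined by the class of reflexive and symmetric frames.
(D) D is determined by the class of serial frames.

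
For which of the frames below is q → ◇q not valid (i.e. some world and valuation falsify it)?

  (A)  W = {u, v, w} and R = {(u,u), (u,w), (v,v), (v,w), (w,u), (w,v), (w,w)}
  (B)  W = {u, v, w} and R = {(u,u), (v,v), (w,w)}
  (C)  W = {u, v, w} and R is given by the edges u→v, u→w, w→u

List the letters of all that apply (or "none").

The schema q → ◇q is the dual of axiom T; it is valid on a frame iff R is reflexive.
(A) R is reflexive (each world relates to itself), so the schema is valid here.
(B) R is reflexive (each world relates to itself), so the schema is valid here.
(C) R is not reflexive (not u R u), so the schema fails here.

C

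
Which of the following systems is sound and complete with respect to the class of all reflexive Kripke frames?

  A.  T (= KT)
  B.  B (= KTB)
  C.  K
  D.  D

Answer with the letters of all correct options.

A

(A) T (= KT) is determined by exactly this class.
(B) B (= KTB) is determined by the class of reflexive and symmetric frames.
(C) K is determined by the class of arbitrary frames.
(D) D is determined by the class of serial frames.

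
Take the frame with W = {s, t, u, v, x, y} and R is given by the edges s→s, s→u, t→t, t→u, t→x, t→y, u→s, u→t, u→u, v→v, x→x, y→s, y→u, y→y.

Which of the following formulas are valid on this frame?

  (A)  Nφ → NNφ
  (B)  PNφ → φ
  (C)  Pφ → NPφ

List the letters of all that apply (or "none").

R is not symmetric: t R x but not x R t.
R is not transitive: s R u and u R t but not s R t.
R is not euclidean: t R u and t R x but not u R x.
(A) axiom 4: valid iff R is transitive. R is not transitive — not valid.
(B) PNφ → φ is the dual of axiom B, which corresponds to symmetry. R is not symmetric — not valid.
(C) Pφ → NPφ is axiom 5; it is valid on a frame exactly when R is euclidean. R is not euclidean, so not valid.

none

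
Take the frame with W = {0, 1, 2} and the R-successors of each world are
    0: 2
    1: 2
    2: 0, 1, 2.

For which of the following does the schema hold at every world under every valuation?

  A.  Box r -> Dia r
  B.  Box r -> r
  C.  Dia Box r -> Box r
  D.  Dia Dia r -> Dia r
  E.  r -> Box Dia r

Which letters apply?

A, E

R is not reflexive: not 0 R 0.
R is symmetric: every R-edge is matched by its reverse.
R is not transitive: 0 R 2 and 2 R 0 but not 0 R 0.
R is not euclidean: 2 R 0 and 2 R 1 but not 0 R 1.
R is serial: every world has an R-successor.
(A) Box r -> Dia r (axiom D) characterises the serial frames. R is serial — valid.
(B) Box r -> r is axiom T; it is valid on a frame exactly when R is reflexive. R is not reflexive, so not valid.
(C) the dual of axiom 5: valid iff R is euclidean. R is not euclidean — not valid.
(D) the dual of axiom 4: valid iff R is transitive. R is not transitive — not valid.
(E) r -> Box Dia r is axiom B; it is valid on a frame exactly when R is symmetric. R is symmetric, so valid.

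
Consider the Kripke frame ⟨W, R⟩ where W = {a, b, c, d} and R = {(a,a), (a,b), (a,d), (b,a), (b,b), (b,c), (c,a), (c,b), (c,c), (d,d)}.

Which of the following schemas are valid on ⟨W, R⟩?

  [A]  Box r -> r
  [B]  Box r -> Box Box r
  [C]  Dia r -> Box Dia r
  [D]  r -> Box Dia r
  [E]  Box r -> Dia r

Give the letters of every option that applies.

A, E

R is reflexive: each world relates to itself.
R is not symmetric: a R d but not d R a.
R is not transitive: a R b and b R c but not a R c.
R is not euclidean: a R b and a R d but not b R d.
R is serial: every world has an R-successor.
(A) Box r -> r is axiom T; it is valid on a frame exactly when R is reflexive. R is reflexive, so valid.
(B) Box r -> Box Box r is axiom 4, which corresponds to transitivity. R is not transitive — not valid.
(C) axiom 5: valid iff R is euclidean. R is not euclidean — not valid.
(D) r -> Box Dia r is axiom B, which corresponds to symmetry. R is not symmetric — not valid.
(E) Box r -> Dia r is axiom D; it is valid on a frame exactly when R is serial. R is serial, so valid.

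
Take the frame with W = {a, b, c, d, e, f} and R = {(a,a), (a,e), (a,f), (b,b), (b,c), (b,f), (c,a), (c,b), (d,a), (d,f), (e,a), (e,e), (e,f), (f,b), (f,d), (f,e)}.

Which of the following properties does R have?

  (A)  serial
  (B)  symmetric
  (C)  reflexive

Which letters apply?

(A) serial: every world has an R-successor.
(B) not symmetric: a R f but not f R a.
(C) not reflexive: not c R c.

A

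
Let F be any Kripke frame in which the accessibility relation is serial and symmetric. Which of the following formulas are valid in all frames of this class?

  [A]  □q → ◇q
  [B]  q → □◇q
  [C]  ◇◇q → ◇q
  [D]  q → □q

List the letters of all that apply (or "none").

(A) □q → ◇q is axiom D; it is valid on a frame exactly when R is serial. Every such R is serial, so valid.
(B) axiom B: valid iff R is symmetric. Every such R is symmetric — valid.
(C) ◇◇q → ◇q is the dual of axiom 4; it is valid on a frame exactly when R is transitive. Such an R need not be transitive, so not valid.
(D) q → □q is valid only on frames where every R-edge is a self-loop. Such an R need not be a subset of the identity — not valid.

A, B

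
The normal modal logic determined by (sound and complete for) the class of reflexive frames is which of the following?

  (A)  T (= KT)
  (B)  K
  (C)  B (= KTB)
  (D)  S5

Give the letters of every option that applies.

(A) T (= KT) is determined by exactly this class.
(B) K is determined by the class of arbitrary frames.
(C) B (= KTB) is determined by the class of reflexive and symmetric frames.
(D) S5 is determined by the class of reflexive, symmetric, and transitive frames.

A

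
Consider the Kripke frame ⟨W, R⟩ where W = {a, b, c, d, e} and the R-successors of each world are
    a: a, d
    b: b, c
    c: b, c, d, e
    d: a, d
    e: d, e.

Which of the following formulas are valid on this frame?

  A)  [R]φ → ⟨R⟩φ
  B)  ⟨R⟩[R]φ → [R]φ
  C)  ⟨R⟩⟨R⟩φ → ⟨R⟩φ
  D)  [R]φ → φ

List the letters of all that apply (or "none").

A, D

R is reflexive: each world relates to itself.
R is not transitive: b R c and c R d but not b R d.
R is not euclidean: c R b and c R d but not b R d.
R is serial: every world has an R-successor.
(A) axiom D: valid iff R is serial. R is serial — valid.
(B) ⟨R⟩[R]φ → [R]φ (the dual of axiom 5) characterises the euclidean frames. R is not euclidean — not valid.
(C) ⟨R⟩⟨R⟩φ → ⟨R⟩φ is the dual of axiom 4; it is valid on a frame exactly when R is transitive. R is not transitive, so not valid.
(D) [R]φ → φ is axiom T; it is valid on a frame exactly when R is reflexive. R is reflexive, so valid.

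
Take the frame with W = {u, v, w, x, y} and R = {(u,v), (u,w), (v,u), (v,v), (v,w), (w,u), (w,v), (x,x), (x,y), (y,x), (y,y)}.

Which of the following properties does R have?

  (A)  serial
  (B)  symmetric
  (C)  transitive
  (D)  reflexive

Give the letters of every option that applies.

A, B

(A) serial: every world has an R-successor.
(B) symmetric: every R-edge is matched by its reverse.
(C) not transitive: u R v and v R u but not u R u.
(D) not reflexive: not u R u.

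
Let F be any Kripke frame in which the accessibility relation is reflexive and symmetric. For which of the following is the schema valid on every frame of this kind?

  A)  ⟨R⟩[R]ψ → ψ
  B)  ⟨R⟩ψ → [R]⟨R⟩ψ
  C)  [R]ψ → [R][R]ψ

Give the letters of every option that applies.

Reflexive relations are serial.
(A) ⟨R⟩[R]ψ → ψ (the dual of axiom B) characterises the symmetric frames. Every such R is symmetric — valid.
(B) axiom 5: valid iff R is euclidean. Such an R need not be euclidean — not valid.
(C) [R]ψ → [R][R]ψ (axiom 4) characterises the transitive frames. Such an R need not be transitive — not valid.

A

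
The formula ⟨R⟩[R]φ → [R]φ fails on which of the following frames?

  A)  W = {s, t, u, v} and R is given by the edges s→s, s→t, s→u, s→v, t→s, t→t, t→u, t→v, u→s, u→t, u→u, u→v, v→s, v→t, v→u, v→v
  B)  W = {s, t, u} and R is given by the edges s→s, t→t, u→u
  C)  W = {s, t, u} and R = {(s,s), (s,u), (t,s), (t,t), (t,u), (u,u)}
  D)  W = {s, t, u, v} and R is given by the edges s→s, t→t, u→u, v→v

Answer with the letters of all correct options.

The schema ⟨R⟩[R]φ → [R]φ is the dual of axiom 5; it is valid on a frame iff R is euclidean.
(A) R is euclidean (any two R-successors of the same world are R-related), so the schema is valid here.
(B) R is euclidean (any two R-successors of the same world are R-related), so the schema is valid here.
(C) R is not euclidean (s R u and s R s but not u R s), so the schema fails here.
(D) R is euclidean (any two R-successors of the same world are R-related), so the schema is valid here.

C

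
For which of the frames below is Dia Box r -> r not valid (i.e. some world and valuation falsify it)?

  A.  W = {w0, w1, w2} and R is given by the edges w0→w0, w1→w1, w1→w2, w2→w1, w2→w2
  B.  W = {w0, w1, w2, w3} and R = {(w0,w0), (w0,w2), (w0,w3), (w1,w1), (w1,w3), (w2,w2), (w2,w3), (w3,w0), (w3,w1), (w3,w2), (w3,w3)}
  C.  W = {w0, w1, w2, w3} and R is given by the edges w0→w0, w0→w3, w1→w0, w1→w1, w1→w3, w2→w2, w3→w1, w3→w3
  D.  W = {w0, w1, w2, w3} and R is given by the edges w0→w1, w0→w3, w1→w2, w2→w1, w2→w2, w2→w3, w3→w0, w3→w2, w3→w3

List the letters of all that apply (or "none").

The schema Dia Box r -> r is the dual of axiom B; it is valid on a frame iff R is symmetric.
(A) R is symmetric (every R-edge is matched by its reverse), so the schema is valid here.
(B) R is not symmetric (w0 R w2 but not w2 R w0), so the schema fails here.
(C) R is not symmetric (w0 R w3 but not w3 R w0), so the schema fails here.
(D) R is not symmetric (w0 R w1 but not w1 R w0), so the schema fails here.

B, C, D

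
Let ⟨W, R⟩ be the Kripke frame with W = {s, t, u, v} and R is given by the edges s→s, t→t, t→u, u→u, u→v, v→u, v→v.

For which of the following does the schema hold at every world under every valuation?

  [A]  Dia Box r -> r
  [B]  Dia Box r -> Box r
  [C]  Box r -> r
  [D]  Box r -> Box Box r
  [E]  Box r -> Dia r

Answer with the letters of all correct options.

R is reflexive: each world relates to itself.
R is not symmetric: t R u but not u R t.
R is not transitive: t R u and u R v but not t R v.
R is not euclidean: t R u and t R t but not u R t.
R is serial: every world has an R-successor.
(A) Dia Box r -> r is the dual of axiom B; it is valid on a frame exactly when R is symmetric. R is not symmetric, so not valid.
(B) Dia Box r -> Box r is the dual of axiom 5, which corresponds to the euclidean property. R is not euclidean — not valid.
(C) Box r -> r (axiom T) characterises the reflexive frames. R is reflexive — valid.
(D) Box r -> Box Box r (axiom 4) characterises the transitive frames. R is not transitive — not valid.
(E) Box r -> Dia r is axiom D; it is valid on a frame exactly when R is serial. R is serial, so valid.

C, E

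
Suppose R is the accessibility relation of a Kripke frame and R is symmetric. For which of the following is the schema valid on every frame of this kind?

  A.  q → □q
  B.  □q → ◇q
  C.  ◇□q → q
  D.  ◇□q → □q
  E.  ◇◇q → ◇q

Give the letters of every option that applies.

C

(A) q → □q (equivalent to ◇p→p) corresponds to R being a subset of the identity. Such an R need not be a subset of the identity, so not valid.
(B) axiom D: valid iff R is serial. Such an R need not be serial — not valid.
(C) the dual of axiom B: valid iff R is symmetric. Every such R is symmetric — valid.
(D) ◇□q → □q is the dual of axiom 5, which corresponds to the euclidean property. Such an R need not be euclidean — not valid.
(E) the dual of axiom 4: valid iff R is transitive. Such an R need not be transitive — not valid.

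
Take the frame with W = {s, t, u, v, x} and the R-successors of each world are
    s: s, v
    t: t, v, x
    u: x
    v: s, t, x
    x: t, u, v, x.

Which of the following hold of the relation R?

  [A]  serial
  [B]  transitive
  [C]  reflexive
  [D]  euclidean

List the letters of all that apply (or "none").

A

(A) serial: every world has an R-successor.
(B) not transitive: s R v and v R t but not s R t.
(C) not reflexive: not u R u.
(D) not euclidean: v R s and v R t but not s R t.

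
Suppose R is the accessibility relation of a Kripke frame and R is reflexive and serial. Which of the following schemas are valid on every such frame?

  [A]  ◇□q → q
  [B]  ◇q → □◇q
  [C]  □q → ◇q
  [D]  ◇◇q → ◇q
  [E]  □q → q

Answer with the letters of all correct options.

(A) ◇□q → q (the dual of axiom B) characterises the symmetric frames. Such an R need not be symmetric — not valid.
(B) axiom 5: valid iff R is euclidean. Such an R need not be euclidean — not valid.
(C) □q → ◇q is axiom D, which corresponds to seriality. Every such R is serial — valid.
(D) ◇◇q → ◇q is the dual of axiom 4, which corresponds to transitivity. Such an R need not be transitive — not valid.
(E) □q → q is axiom T, which corresponds to reflexivity. Every such R is reflexive — valid.

C, E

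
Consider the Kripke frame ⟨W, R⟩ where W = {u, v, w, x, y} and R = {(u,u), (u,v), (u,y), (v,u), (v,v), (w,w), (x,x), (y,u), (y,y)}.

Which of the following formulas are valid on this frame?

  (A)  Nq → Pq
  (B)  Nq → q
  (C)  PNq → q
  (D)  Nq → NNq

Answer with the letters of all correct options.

A, B, C

R is reflexive: each world relates to itself.
R is symmetric: every R-edge is matched by its reverse.
R is not transitive: v R u and u R y but not v R y.
R is serial: every world has an R-successor.
(A) Nq → Pq is axiom D; it is valid on a frame exactly when R is serial. R is serial, so valid.
(B) axiom T: valid iff R is reflexive. R is reflexive — valid.
(C) the dual of axiom B: valid iff R is symmetric. R is symmetric — valid.
(D) axiom 4: valid iff R is transitive. R is not transitive — not valid.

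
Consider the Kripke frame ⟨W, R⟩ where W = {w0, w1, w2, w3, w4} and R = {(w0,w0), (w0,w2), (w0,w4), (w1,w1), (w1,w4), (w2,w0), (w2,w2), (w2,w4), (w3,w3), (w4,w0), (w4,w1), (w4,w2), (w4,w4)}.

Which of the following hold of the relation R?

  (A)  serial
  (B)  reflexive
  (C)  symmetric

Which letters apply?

(A) serial: every world has an R-successor.
(B) reflexive: each world relates to itself.
(C) symmetric: every R-edge is matched by its reverse.

A, B, C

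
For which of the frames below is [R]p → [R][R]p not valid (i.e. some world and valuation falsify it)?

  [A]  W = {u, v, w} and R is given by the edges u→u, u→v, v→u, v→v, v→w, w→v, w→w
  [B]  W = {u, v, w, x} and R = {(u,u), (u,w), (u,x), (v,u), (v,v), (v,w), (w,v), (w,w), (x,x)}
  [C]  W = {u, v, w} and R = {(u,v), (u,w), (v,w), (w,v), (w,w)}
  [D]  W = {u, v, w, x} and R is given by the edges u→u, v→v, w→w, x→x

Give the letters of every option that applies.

The schema [R]p → [R][R]p is axiom 4; it is valid on a frame iff R is transitive.
(A) R is not transitive (u R v and v R w but not u R w), so the schema fails here.
(B) R is not transitive (u R w and w R v but not u R v), so the schema fails here.
(C) R is not transitive (v R w and w R v but not v R v), so the schema fails here.
(D) R is transitive (R is closed under composition), so the schema is valid here.

A, B, C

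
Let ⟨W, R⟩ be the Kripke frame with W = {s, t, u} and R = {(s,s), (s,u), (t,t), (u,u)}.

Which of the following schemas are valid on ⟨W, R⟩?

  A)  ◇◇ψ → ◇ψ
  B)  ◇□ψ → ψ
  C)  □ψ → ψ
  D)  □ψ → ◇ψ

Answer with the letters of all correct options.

R is reflexive: each world relates to itself.
R is not symmetric: s R u but not u R s.
R is transitive: R is closed under composition.
R is serial: every world has an R-successor.
(A) the dual of axiom 4: valid iff R is transitive. R is transitive — valid.
(B) the dual of axiom B: valid iff R is symmetric. R is not symmetric — not valid.
(C) □ψ → ψ is axiom T; it is valid on a frame exactly when R is reflexive. R is reflexive, so valid.
(D) axiom D: valid iff R is serial. R is serial — valid.

A, C, D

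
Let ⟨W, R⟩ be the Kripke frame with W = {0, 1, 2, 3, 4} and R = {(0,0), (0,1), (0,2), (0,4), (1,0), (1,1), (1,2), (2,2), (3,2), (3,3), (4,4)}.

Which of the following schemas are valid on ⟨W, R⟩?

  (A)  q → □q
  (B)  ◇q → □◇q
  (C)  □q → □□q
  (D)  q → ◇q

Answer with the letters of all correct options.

D

R is reflexive: each world relates to itself.
R is not transitive: 1 R 0 and 0 R 4 but not 1 R 4.
R is not euclidean: 0 R 1 and 0 R 4 but not 1 R 4.
R is not a subset of the identity: 0 R 1 with 0 ≠ 1.
(A) q → □q (equivalent to ◇p→p) corresponds to R being a subset of the identity. Here R ⊄ identity, so not valid.
(B) ◇q → □◇q is axiom 5; it is valid on a frame exactly when R is euclidean. R is not euclidean, so not valid.
(C) □q → □□q is axiom 4, which corresponds to transitivity. R is not transitive — not valid.
(D) q → ◇q (the dual of axiom T) characterises the reflexive frames. R is reflexive — valid.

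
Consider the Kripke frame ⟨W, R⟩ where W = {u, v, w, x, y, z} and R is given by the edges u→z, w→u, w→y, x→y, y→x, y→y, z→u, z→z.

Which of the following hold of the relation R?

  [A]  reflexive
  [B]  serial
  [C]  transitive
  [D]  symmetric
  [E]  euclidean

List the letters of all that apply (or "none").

none

(A) not reflexive: not u R u.
(B) not serial: v has no R-successor.
(C) not transitive: u R z and z R u but not u R u.
(D) not symmetric: w R u but not u R w.
(E) not euclidean: w R u and w R y but not u R y.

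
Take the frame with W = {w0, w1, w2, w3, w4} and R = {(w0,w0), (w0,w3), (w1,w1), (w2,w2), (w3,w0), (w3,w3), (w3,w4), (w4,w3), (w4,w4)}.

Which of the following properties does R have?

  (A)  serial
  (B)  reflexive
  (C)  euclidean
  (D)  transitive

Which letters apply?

(A) serial: every world has an R-successor.
(B) reflexive: each world relates to itself.
(C) not euclidean: w3 R w0 and w3 R w4 but not w0 R w4.
(D) not transitive: w0 R w3 and w3 R w4 but not w0 R w4.

A, B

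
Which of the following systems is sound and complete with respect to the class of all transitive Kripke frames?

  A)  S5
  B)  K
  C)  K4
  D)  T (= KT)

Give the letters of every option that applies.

C

(A) S5 is determined by the class of reflexive, symmetric, and transitive frames.
(B) K is determined by the class of arbitrary frames.
(C) K4 is determined by exactly this class.
(D) T (= KT) is determined by the class of reflexive frames.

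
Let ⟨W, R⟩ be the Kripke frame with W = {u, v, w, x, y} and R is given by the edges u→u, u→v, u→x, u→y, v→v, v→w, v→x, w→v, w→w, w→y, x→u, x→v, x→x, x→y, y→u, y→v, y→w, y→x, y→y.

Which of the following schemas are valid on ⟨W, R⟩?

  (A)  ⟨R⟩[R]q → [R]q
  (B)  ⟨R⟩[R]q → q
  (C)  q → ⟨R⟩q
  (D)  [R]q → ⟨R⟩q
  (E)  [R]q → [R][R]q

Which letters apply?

C, D

R is reflexive: each world relates to itself.
R is not symmetric: u R v but not v R u.
R is not transitive: u R v and v R w but not u R w.
R is not euclidean: u R v and u R u but not v R u.
R is serial: every world has an R-successor.
(A) the dual of axiom 5: valid iff R is euclidean. R is not euclidean — not valid.
(B) the dual of axiom B: valid iff R is symmetric. R is not symmetric — not valid.
(C) q → ⟨R⟩q is the dual of axiom T; it is valid on a frame exactly when R is reflexive. R is reflexive, so valid.
(D) [R]q → ⟨R⟩q is axiom D, which corresponds to seriality. R is serial — valid.
(E) [R]q → [R][R]q is axiom 4; it is valid on a frame exactly when R is transitive. R is not transitive, so not valid.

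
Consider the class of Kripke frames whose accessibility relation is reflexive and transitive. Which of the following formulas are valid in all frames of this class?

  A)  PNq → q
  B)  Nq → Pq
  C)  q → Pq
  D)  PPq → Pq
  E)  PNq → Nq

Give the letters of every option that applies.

Reflexive relations are serial.
(A) PNq → q is the dual of axiom B; it is valid on a frame exactly when R is symmetric. Such an R need not be symmetric, so not valid.
(B) Nq → Pq is axiom D; it is valid on a frame exactly when R is serial. Every such R is serial, so valid.
(C) the dual of axiom T: valid iff R is reflexive. Every such R is reflexive — valid.
(D) the dual of axiom 4: valid iff R is transitive. Every such R is transitive — valid.
(E) PNq → Nq is the dual of axiom 5, which corresponds to the euclidean property. Such an R need not be euclidean — not valid.

B, C, D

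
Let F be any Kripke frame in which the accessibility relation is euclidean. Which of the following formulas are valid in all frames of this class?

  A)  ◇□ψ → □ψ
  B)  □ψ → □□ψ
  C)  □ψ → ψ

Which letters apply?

(A) the dual of axiom 5: valid iff R is euclidean. Every such R is euclidean — valid.
(B) axiom 4: valid iff R is transitive. Such an R need not be transitive — not valid.
(C) □ψ → ψ (axiom T) characterises the reflexive frames. Such an R need not be reflexive — not valid.

A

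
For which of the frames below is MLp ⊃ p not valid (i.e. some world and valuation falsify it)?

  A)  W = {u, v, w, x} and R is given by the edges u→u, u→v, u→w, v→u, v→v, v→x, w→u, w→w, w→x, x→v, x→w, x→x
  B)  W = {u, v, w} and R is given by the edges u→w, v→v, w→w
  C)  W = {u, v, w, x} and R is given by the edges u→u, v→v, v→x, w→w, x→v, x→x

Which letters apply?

B

The schema MLp ⊃ p is the dual of axiom B; it is valid on a frame iff R is symmetric.
(A) R is symmetric (every R-edge is matched by its reverse), so the schema is valid here.
(B) R is not symmetric (u R w but not w R u), so the schema fails here.
(C) R is symmetric (every R-edge is matched by its reverse), so the schema is valid here.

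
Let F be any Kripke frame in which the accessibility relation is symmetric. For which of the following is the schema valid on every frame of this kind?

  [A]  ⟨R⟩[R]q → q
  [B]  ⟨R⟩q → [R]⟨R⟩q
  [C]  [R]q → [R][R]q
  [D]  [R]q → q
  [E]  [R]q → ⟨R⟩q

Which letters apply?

(A) ⟨R⟩[R]q → q (the dual of axiom B) characterises the symmetric frames. Every such R is symmetric — valid.
(B) ⟨R⟩q → [R]⟨R⟩q is axiom 5; it is valid on a frame exactly when R is euclidean. Such an R need not be euclidean, so not valid.
(C) [R]q → [R][R]q is axiom 4; it is valid on a frame exactly when R is transitive. Such an R need not be transitive, so not valid.
(D) [R]q → q (axiom T) characterises the reflexive frames. Such an R need not be reflexive — not valid.
(E) [R]q → ⟨R⟩q is axiom D; it is valid on a frame exactly when R is serial. Such an R need not be serial, so not valid.

A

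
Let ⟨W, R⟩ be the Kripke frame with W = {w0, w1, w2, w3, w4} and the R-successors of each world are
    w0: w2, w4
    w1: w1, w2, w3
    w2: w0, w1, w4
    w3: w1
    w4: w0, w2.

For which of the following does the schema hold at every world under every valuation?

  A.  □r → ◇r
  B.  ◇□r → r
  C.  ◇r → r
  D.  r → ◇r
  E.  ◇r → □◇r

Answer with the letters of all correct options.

R is not reflexive: not w0 R w0.
R is symmetric: every R-edge is matched by its reverse.
R is not euclidean: w1 R w2 and w1 R w3 but not w2 R w3.
R is serial: every world has an R-successor.
R is not a subset of the identity: w0 R w2 with w0 ≠ w2.
(A) □r → ◇r (axiom D) characterises the serial frames. R is serial — valid.
(B) ◇□r → r is the dual of axiom B; it is valid on a frame exactly when R is symmetric. R is symmetric, so valid.
(C) ◇r → r (the converse of T) corresponds to R being a subset of the identity. Here R ⊄ identity, so not valid.
(D) r → ◇r is the dual of axiom T; it is valid on a frame exactly when R is reflexive. R is not reflexive, so not valid.
(E) ◇r → □◇r is axiom 5; it is valid on a frame exactly when R is euclidean. R is not euclidean, so not valid.

A, B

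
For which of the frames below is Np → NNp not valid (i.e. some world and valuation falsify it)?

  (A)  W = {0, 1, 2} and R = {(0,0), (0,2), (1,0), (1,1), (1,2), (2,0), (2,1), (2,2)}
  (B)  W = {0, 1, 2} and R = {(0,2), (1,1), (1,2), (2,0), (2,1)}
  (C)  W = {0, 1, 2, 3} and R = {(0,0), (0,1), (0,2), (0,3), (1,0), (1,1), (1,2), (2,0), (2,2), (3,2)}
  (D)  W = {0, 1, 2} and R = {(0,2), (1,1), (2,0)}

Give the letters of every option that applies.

The schema Np → NNp is axiom 4; it is valid on a frame iff R is transitive.
(A) R is not transitive (0 R 2 and 2 R 1 but not 0 R 1), so the schema fails here.
(B) R is not transitive (0 R 2 and 2 R 0 but not 0 R 0), so the schema fails here.
(C) R is not transitive (1 R 0 and 0 R 3 but not 1 R 3), so the schema fails here.
(D) R is not transitive (0 R 2 and 2 R 0 but not 0 R 0), so the schema fails here.

A, B, C, D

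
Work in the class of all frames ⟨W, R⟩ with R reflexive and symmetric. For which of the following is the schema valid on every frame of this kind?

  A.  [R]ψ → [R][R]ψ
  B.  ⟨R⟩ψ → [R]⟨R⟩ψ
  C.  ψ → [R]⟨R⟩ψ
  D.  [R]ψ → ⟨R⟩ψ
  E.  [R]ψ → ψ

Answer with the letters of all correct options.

Reflexive relations are serial.
(A) [R]ψ → [R][R]ψ is axiom 4, which corresponds to transitivity. Such an R need not be transitive — not valid.
(B) ⟨R⟩ψ → [R]⟨R⟩ψ (axiom 5) characterises the euclidean frames. Such an R need not be euclidean — not valid.
(C) ψ → [R]⟨R⟩ψ (axiom B) characterises the symmetric frames. Every such R is symmetric — valid.
(D) axiom D: valid iff R is serial. Every such R is serial — valid.
(E) axiom T: valid iff R is reflexive. Every such R is reflexive — valid.

C, D, E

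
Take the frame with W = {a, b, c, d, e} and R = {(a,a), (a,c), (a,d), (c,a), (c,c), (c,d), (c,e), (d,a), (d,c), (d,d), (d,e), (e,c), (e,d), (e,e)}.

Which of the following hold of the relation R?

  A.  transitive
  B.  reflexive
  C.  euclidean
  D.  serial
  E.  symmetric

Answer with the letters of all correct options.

(A) not transitive: a R c and c R e but not a R e.
(B) not reflexive: not b R b.
(C) not euclidean: c R a and c R e but not a R e.
(D) not serial: b has no R-successor.
(E) symmetric: every R-edge is matched by its reverse.

E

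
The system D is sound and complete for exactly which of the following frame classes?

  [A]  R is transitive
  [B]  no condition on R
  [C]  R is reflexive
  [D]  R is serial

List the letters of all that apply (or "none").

D

(A) this class determines K4, not D.
(B) this class determines K, not D.
(C) this class determines T (= KT), not D.
(D) D is sound and complete for exactly this class.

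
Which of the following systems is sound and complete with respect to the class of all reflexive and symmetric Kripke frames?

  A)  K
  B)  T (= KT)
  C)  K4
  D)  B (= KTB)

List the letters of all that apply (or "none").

(A) K is determined by the class of arbitrary frames.
(B) T (= KT) is determined by the class of reflexive frames.
(C) K4 is determined by the class of transitive frames.
(D) B (= KTB) is determined by exactly this class.

D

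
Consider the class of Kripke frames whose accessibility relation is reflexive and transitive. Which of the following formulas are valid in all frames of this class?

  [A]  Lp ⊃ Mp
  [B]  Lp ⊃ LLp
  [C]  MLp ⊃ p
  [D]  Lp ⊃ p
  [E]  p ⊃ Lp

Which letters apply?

A, B, D

Reflexive relations are serial.
(A) axiom D: valid iff R is serial. Every such R is serial — valid.
(B) Lp ⊃ LLp is axiom 4; it is valid on a frame exactly when R is transitive. Every such R is transitive, so valid.
(C) MLp ⊃ p is the dual of axiom B; it is valid on a frame exactly when R is symmetric. Such an R need not be symmetric, so not valid.
(D) axiom T: valid iff R is reflexive. Every such R is reflexive — valid.
(E) p ⊃ Lp is valid only on frames where every R-edge is a self-loop. Such an R need not be a subset of the identity — not valid.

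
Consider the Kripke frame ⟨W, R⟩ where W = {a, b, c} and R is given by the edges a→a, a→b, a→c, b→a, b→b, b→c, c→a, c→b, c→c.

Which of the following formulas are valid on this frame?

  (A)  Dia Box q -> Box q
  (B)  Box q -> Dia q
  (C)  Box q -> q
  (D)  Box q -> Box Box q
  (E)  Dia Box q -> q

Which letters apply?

R is reflexive: each world relates to itself.
R is symmetric: every R-edge is matched by its reverse.
R is transitive: R is closed under composition.
R is euclidean: any two R-successors of the same world are R-related.
R is serial: every world has an R-successor.
(A) the dual of axiom 5: valid iff R is euclidean. R is euclidean — valid.
(B) axiom D: valid iff R is serial. R is serial — valid.
(C) axiom T: valid iff R is reflexive. R is reflexive — valid.
(D) Box q -> Box Box q (axiom 4) characterises the transitive frames. R is transitive — valid.
(E) Dia Box q -> q is the dual of axiom B, which corresponds to symmetry. R is symmetric — valid.

A, B, C, D, E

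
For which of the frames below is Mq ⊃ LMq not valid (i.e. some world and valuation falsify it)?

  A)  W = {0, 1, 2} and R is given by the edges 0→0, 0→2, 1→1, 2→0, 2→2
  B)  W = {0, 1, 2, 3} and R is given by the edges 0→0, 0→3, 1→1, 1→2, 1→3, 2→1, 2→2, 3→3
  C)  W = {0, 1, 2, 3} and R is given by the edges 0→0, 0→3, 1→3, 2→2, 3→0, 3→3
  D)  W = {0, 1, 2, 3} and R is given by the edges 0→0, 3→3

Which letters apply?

The schema Mq ⊃ LMq is axiom 5; it is valid on a frame iff R is euclidean.
(A) R is euclidean (any two R-successors of the same world are R-related), so the schema is valid here.
(B) R is not euclidean (0 R 3 and 0 R 0 but not 3 R 0), so the schema fails here.
(C) R is euclidean (any two R-successors of the same world are R-related), so the schema is valid here.
(D) R is euclidean (any two R-successors of the same world are R-related), so the schema is valid here.

B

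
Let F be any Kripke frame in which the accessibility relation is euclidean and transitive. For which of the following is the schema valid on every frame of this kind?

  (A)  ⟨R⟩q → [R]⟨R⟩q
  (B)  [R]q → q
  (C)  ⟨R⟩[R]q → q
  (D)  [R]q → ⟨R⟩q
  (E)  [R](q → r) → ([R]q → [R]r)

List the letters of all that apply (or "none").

(A) ⟨R⟩q → [R]⟨R⟩q is axiom 5; it is valid on a frame exactly when R is euclidean. Every such R is euclidean, so valid.
(B) [R]q → q is axiom T; it is valid on a frame exactly when R is reflexive. Such an R need not be reflexive, so not valid.
(C) ⟨R⟩[R]q → q (the dual of axiom B) characterises the symmetric frames. Such an R need not be symmetric — not valid.
(D) [R]q → ⟨R⟩q (axiom D) characterises the serial frames. Such an R need not be serial — not valid.
(E) [R](q → r) → ([R]q → [R]r) is axiom K, valid on every Kripke frame — valid.

A, E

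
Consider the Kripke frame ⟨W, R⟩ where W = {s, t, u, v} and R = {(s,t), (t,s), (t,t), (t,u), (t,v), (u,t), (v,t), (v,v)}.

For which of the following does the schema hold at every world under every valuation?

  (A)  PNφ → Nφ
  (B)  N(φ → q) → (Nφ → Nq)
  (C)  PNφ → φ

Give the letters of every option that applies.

R is symmetric: every R-edge is matched by its reverse.
R is not euclidean: t R s and t R u but not s R u.
(A) PNφ → Nφ is the dual of axiom 5, which corresponds to the euclidean property. R is not euclidean — not valid.
(B) this is just K, valid on every normal frame.
(C) PNφ → φ (the dual of axiom B) characterises the symmetric frames. R is symmetric — valid.

B, C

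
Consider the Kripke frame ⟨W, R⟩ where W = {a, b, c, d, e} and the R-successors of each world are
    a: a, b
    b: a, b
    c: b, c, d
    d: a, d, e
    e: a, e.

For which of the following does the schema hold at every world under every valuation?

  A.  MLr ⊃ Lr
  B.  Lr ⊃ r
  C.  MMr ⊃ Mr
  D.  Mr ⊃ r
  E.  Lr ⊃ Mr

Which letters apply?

B, E

R is reflexive: each world relates to itself.
R is not transitive: c R b and b R a but not c R a.
R is not euclidean: c R b and c R c but not b R c.
R is serial: every world has an R-successor.
R is not a subset of the identity: a R b with a ≠ b.
(A) MLr ⊃ Lr is the dual of axiom 5; it is valid on a frame exactly when R is euclidean. R is not euclidean, so not valid.
(B) axiom T: valid iff R is reflexive. R is reflexive — valid.
(C) the dual of axiom 4: valid iff R is transitive. R is not transitive — not valid.
(D) Mr ⊃ r is the converse of T; it holds exactly when R ⊆ identity. Here R ⊄ identity — not valid.
(E) Lr ⊃ Mr (axiom D) characterises the serial frames. R is serial — valid.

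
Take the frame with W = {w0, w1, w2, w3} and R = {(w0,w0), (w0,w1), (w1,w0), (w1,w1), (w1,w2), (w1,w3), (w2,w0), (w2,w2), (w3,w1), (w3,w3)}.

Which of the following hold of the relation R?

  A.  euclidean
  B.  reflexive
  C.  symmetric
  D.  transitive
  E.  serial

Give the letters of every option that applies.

B, E

(A) not euclidean: w1 R w0 and w1 R w2 but not w0 R w2.
(B) reflexive: each world relates to itself.
(C) not symmetric: w1 R w2 but not w2 R w1.
(D) not transitive: w0 R w1 and w1 R w2 but not w0 R w2.
(E) serial: every world has an R-successor.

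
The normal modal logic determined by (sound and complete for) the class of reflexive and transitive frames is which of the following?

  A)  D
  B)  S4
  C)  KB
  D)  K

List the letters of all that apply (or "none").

B

(A) D is determined by the class of serial frames.
(B) S4 is determined by exactly this class.
(C) KB is determined by the class of symmetric frames.
(D) K is determined by the class of arbitrary frames.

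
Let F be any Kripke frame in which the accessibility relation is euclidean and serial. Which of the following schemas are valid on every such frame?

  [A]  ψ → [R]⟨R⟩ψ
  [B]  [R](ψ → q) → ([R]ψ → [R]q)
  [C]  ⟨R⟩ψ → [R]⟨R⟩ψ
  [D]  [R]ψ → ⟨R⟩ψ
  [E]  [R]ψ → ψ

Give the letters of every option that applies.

B, C, D

(A) ψ → [R]⟨R⟩ψ is axiom B, which corresponds to symmetry. Such an R need not be symmetric — not valid.
(B) this is just K, valid on every normal frame.
(C) axiom 5: valid iff R is euclidean. Every such R is euclidean — valid.
(D) [R]ψ → ⟨R⟩ψ (axiom D) characterises the serial frames. Every such R is serial — valid.
(E) [R]ψ → ψ is axiom T, which corresponds to reflexivity. Such an R need not be reflexive — not valid.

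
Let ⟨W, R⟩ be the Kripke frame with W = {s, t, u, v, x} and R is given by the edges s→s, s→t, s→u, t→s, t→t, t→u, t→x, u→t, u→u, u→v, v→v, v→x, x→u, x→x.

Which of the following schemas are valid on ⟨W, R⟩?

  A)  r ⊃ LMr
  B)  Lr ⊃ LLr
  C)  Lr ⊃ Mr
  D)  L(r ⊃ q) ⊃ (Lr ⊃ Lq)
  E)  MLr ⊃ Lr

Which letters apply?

R is not symmetric: s R u but not u R s.
R is not transitive: s R t and t R x but not s R x.
R is not euclidean: s R u and s R s but not u R s.
R is serial: every world has an R-successor.
(A) r ⊃ LMr is axiom B, which corresponds to symmetry. R is not symmetric — not valid.
(B) Lr ⊃ LLr is axiom 4; it is valid on a frame exactly when R is transitive. R is not transitive, so not valid.
(C) Lr ⊃ Mr is axiom D; it is valid on a frame exactly when R is serial. R is serial, so valid.
(D) L(r ⊃ q) ⊃ (Lr ⊃ Lq) is axiom K, valid on every Kripke frame — valid.
(E) MLr ⊃ Lr (the dual of axiom 5) characterises the euclidean frames. R is not euclidean — not valid.

C, D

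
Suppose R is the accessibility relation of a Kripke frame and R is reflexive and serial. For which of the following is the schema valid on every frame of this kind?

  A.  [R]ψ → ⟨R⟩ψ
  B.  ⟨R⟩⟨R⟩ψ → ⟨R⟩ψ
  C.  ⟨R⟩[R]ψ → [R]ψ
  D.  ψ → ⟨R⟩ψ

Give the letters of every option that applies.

(A) axiom D: valid iff R is serial. Every such R is serial — valid.
(B) ⟨R⟩⟨R⟩ψ → ⟨R⟩ψ is the dual of axiom 4, which corresponds to transitivity. Such an R need not be transitive — not valid.
(C) ⟨R⟩[R]ψ → [R]ψ is the dual of axiom 5; it is valid on a frame exactly when R is euclidean. Such an R need not be euclidean, so not valid.
(D) ψ → ⟨R⟩ψ is the dual of axiom T, which corresponds to reflexivity. Every such R is reflexive — valid.

A, D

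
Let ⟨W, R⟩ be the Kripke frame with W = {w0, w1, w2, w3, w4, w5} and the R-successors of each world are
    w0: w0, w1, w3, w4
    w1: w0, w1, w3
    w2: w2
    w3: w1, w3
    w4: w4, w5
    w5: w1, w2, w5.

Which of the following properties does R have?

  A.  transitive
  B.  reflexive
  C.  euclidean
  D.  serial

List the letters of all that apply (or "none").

(A) not transitive: w0 R w4 and w4 R w5 but not w0 R w5.
(B) reflexive: each world relates to itself.
(C) not euclidean: w0 R w1 and w0 R w4 but not w1 R w4.
(D) serial: every world has an R-successor.

B, D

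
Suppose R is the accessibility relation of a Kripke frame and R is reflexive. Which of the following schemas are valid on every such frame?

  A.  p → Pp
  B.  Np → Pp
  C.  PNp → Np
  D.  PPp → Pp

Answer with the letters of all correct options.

A, B

A reflexive relation is serial.
(A) the dual of axiom T: valid iff R is reflexive. Every such R is reflexive — valid.
(B) axiom D: valid iff R is serial. Every such R is serial — valid.
(C) PNp → Np is the dual of axiom 5; it is valid on a frame exactly when R is euclidean. Such an R need not be euclidean, so not valid.
(D) PPp → Pp is the dual of axiom 4; it is valid on a frame exactly when R is transitive. Such an R need not be transitive, so not valid.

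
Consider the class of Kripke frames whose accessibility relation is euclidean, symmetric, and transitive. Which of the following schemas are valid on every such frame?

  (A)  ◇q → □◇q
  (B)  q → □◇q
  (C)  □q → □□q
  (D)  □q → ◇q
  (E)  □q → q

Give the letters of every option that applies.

A, B, C

(A) ◇q → □◇q is axiom 5; it is valid on a frame exactly when R is euclidean. Every such R is euclidean, so valid.
(B) q → □◇q is axiom B; it is valid on a frame exactly when R is symmetric. Every such R is symmetric, so valid.
(C) axiom 4: valid iff R is transitive. Every such R is transitive — valid.
(D) □q → ◇q (axiom D) characterises the serial frames. Such an R need not be serial — not valid.
(E) □q → q is axiom T, which corresponds to reflexivity. Such an R need not be reflexive — not valid.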